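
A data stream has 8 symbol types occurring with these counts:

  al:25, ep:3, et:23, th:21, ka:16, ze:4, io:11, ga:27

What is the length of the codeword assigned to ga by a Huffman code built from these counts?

2

Build the tree from the bottom:
combine ep(3), ze(4) → 7
combine 7, io(11) → 18
combine ka(16), 18 → 34
combine th(21), et(23) → 44
combine al(25), ga(27) → 52
combine 34, 44 → 78
combine 52, 78 → 130
The subtree containing ga is merged 2 times, so code length = 2.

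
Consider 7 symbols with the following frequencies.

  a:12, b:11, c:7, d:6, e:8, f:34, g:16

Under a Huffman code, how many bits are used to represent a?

3

Build the tree from the bottom:
merge d(6) and c(7): 13
merge e(8) and b(11): 19
merge a(12) and 13: 25
merge g(16) and 19: 35
merge 25 and f(34): 59
merge 35 and 59: 94
a sits 3 levels below the root, so its codeword is 3 bits.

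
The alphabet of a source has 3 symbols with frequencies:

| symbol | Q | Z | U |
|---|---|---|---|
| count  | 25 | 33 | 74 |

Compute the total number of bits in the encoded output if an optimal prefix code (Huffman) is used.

190

Greedily combine the two least-frequent nodes:
merge Q(25) and Z(33): 58
merge 58 and U(74): 132
Total encoded bits = sum of merged weights = 58 + 132 = 190.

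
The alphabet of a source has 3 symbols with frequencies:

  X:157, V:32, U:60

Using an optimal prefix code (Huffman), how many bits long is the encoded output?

Build the Huffman tree bottom-up:
merge V(32) and U(60): 92
merge 92 and X(157): 249
Each symbol's bit-cost is frequency × depth; summing gives 341 bits (equivalently 92 + 249).

341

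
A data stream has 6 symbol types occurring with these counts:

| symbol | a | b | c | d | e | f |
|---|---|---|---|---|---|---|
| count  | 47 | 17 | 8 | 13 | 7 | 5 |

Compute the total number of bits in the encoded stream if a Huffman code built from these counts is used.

Merge the two smallest weights repeatedly:
combine f(5), e(7) → 12
combine c(8), 12 → 20
combine d(13), b(17) → 30
combine 20, 30 → 50
combine a(47), 50 → 97
Total encoded bits = sum of merged weights = 12 + 20 + 30 + 50 + 97 = 209.

209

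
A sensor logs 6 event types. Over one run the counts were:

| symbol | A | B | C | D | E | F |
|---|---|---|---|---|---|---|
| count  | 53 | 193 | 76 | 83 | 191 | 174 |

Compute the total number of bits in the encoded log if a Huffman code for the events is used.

Merge the two smallest weights repeatedly:
combine A(53), C(76) → 129
combine D(83), 129 → 212
combine F(174), E(191) → 365
combine B(193), 212 → 405
combine 365, 405 → 770
Total encoded bits = sum of merged weights = 129 + 212 + 365 + 405 + 770 = 1881.

1881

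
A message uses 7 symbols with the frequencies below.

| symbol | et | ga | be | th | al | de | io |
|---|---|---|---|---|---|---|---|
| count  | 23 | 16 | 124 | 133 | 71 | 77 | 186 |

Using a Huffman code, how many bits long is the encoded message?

1596

Build the Huffman tree bottom-up:
ga(16) + et(23) → 39
39 + al(71) → 110
de(77) + 110 → 187
be(124) + th(133) → 257
io(186) + 187 → 373
257 + 373 → 630
The encoded length is the sum of every internal node's weight: 39 + 110 + 187 + 257 + 373 + 630 = 1596 bits.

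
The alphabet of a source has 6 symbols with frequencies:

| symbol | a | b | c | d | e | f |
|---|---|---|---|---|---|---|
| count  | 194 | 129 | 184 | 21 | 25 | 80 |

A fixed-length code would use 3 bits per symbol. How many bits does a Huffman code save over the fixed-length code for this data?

461

Fixed-length: 3 bits × 633 symbols = 1899 bits.
Huffman merges:
merge d(21) and e(25): 46
merge 46 and f(80): 126
merge 126 and b(129): 255
merge c(184) and a(194): 378
merge 255 and 378: 633
Huffman total = 46 + 126 + 255 + 378 + 633 = 1438 bits.
Saving = 1899 − 1438 = 461 bits.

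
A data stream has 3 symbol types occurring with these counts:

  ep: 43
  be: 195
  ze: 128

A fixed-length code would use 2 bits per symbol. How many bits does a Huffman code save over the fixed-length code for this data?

195

Fixed-length: 2 bits × 366 symbols = 732 bits.
Huffman merges:
combine ep(43), ze(128) → 171
combine 171, be(195) → 366
Huffman total = 171 + 366 = 537 bits.
Saving = 732 − 537 = 195 bits.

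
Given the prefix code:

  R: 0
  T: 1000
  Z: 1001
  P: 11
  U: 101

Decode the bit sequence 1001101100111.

ZUZP

Read left to right; each codeword is recognised as soon as it completes (prefix code):
  1001→Z | 101→U | 1001→Z | 11→P
Decoded message: ZUZP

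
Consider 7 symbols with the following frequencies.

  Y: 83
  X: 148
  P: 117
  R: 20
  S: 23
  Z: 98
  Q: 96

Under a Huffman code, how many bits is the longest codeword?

Merge the two lowest-weight nodes at each step:
R(20) + S(23) → 43
43 + Y(83) → 126
Q(96) + Z(98) → 194
P(117) + 126 → 243
X(148) + 194 → 342
243 + 342 → 585
Maximum depth reached is 4.

4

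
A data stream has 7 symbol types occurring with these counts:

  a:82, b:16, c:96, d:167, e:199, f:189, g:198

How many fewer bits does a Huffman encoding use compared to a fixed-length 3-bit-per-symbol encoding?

299

Fixed-length: 3 bits × 947 symbols = 2841 bits.
Huffman merges:
b(16) + a(82) → 98
c(96) + 98 → 194
d(167) + f(189) → 356
194 + g(198) → 392
e(199) + 356 → 555
392 + 555 → 947
Huffman total = 98 + 194 + 356 + 392 + 555 + 947 = 2542 bits.
Saving = 2841 − 2542 = 299 bits.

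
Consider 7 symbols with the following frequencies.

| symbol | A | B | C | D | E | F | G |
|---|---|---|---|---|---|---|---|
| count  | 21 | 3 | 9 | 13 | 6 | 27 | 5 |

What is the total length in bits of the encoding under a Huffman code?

Greedily combine the two least-frequent nodes:
merge B(3) and G(5): 8
merge E(6) and 8: 14
merge C(9) and D(13): 22
merge 14 and A(21): 35
merge 22 and F(27): 49
merge 35 and 49: 84
Each symbol's bit-cost is frequency × depth; summing gives 212 bits (equivalently 8 + 14 + 22 + 35 + 49 + 84).

212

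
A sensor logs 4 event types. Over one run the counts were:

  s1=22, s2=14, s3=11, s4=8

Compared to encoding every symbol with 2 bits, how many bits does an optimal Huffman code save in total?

Fixed-length: 2 bits × 55 symbols = 110 bits.
Huffman merges:
combine s4(8), s3(11) → 19
combine s2(14), 19 → 33
combine s1(22), 33 → 55
Huffman total = 19 + 33 + 55 = 107 bits.
Saving = 110 − 107 = 3 bits.

3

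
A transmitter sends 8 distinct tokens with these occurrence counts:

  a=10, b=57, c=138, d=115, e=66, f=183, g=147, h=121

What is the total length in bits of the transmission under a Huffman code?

2381

Build the Huffman tree bottom-up:
merge a(10) and b(57): 67
merge e(66) and 67: 133
merge d(115) and h(121): 236
merge 133 and c(138): 271
merge g(147) and f(183): 330
merge 236 and 271: 507
merge 330 and 507: 837
The encoded length is the sum of every internal node's weight: 67 + 133 + 236 + 271 + 330 + 507 + 837 = 2381 bits.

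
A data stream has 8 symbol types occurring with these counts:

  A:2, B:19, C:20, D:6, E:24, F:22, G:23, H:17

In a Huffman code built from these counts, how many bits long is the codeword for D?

Huffman merges, smallest pair first:
merge A(2) and D(6): 8
merge 8 and H(17): 25
merge B(19) and C(20): 39
merge F(22) and G(23): 45
merge E(24) and 25: 49
merge 39 and 45: 84
merge 49 and 84: 133
The subtree containing D is merged 4 times, so code length = 4.

4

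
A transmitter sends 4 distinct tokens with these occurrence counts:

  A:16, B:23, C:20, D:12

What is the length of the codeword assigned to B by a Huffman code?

2

Build the tree from the bottom:
merge D(12) and A(16): 28
merge C(20) and B(23): 43
merge 28 and 43: 71
The subtree containing B is merged 2 times, so code length = 2.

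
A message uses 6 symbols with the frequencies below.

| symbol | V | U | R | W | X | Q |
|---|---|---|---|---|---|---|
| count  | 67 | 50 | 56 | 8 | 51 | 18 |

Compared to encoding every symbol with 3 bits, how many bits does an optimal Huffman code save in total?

148

Fixed-length: 3 bits × 250 symbols = 750 bits.
Huffman merges:
merge W(8) and Q(18): 26
merge 26 and U(50): 76
merge X(51) and R(56): 107
merge V(67) and 76: 143
merge 107 and 143: 250
Huffman total = 26 + 76 + 107 + 143 + 250 = 602 bits.
Saving = 750 − 602 = 148 bits.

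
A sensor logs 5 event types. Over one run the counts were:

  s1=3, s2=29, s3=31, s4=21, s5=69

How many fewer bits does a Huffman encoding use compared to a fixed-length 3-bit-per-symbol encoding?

145

Fixed-length: 3 bits × 153 symbols = 459 bits.
Huffman merges:
s1(3) + s4(21) → 24
24 + s2(29) → 53
s3(31) + 53 → 84
s5(69) + 84 → 153
Huffman total = 24 + 53 + 84 + 153 = 314 bits.
Saving = 459 − 314 = 145 bits.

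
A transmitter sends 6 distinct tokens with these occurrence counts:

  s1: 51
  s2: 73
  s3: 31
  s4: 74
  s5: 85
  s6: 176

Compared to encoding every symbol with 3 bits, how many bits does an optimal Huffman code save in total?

Fixed-length: 3 bits × 490 symbols = 1470 bits.
Huffman merges:
merge s3(31) and s1(51): 82
merge s2(73) and s4(74): 147
merge 82 and s5(85): 167
merge 147 and 167: 314
merge s6(176) and 314: 490
Huffman total = 82 + 147 + 167 + 314 + 490 = 1200 bits.
Saving = 1470 − 1200 = 270 bits.

270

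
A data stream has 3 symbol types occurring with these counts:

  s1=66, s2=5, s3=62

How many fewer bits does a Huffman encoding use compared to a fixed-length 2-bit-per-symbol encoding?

Fixed-length: 2 bits × 133 symbols = 266 bits.
Huffman merges:
combine s2(5), s3(62) → 67
combine s1(66), 67 → 133
Huffman total = 67 + 133 = 200 bits.
Saving = 266 − 200 = 66 bits.

66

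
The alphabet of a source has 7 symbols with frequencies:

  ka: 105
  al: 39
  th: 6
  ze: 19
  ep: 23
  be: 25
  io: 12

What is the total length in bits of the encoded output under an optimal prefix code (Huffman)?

532

Greedily combine the two least-frequent nodes:
merge th(6) and io(12): 18
merge 18 and ze(19): 37
merge ep(23) and be(25): 48
merge 37 and al(39): 76
merge 48 and 76: 124
merge ka(105) and 124: 229
Each symbol's bit-cost is frequency × depth; summing gives 532 bits (equivalently 18 + 37 + 48 + 76 + 124 + 229).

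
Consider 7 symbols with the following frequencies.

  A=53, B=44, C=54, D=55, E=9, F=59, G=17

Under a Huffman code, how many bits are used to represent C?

3

Build the tree from the bottom:
E(9) + G(17) → 26
26 + B(44) → 70
A(53) + C(54) → 107
D(55) + F(59) → 114
70 + 107 → 177
114 + 177 → 291
The subtree containing C is merged 3 times, so code length = 3.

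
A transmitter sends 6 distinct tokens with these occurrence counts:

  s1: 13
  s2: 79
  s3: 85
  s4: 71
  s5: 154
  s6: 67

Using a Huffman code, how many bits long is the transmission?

Build the Huffman tree bottom-up:
combine s1(13), s6(67) → 80
combine s4(71), s2(79) → 150
combine 80, s3(85) → 165
combine 150, s5(154) → 304
combine 165, 304 → 469
The encoded length is the sum of every internal node's weight: 80 + 150 + 165 + 304 + 469 = 1168 bits.

1168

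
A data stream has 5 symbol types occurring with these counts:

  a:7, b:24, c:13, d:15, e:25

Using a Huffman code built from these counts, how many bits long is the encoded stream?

188

Greedily combine the two least-frequent nodes:
combine a(7), c(13) → 20
combine d(15), 20 → 35
combine b(24), e(25) → 49
combine 35, 49 → 84
Total encoded bits = sum of merged weights = 20 + 35 + 49 + 84 = 188.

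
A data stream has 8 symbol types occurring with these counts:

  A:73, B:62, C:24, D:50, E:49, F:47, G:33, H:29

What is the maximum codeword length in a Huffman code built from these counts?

4

Merge the two lowest-weight nodes at each step:
C(24) + H(29) → 53
G(33) + F(47) → 80
E(49) + D(50) → 99
53 + B(62) → 115
A(73) + 80 → 153
99 + 115 → 214
153 + 214 → 367
The first pair merged (C, H) ends up deepest, at depth 4.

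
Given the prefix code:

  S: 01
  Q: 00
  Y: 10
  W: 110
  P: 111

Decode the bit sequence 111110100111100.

Read left to right; each codeword is recognised as soon as it completes (prefix code):
  111→P | 110→W | 10→Y | 01→S | 111→P | 00→Q
Decoded message: PWYSPQ

PWYSPQ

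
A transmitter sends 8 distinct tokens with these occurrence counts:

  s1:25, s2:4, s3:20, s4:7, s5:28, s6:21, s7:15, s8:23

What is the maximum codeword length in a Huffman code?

Merge the two lowest-weight nodes at each step:
combine s2(4), s4(7) → 11
combine 11, s7(15) → 26
combine s3(20), s6(21) → 41
combine s8(23), s1(25) → 48
combine 26, s5(28) → 54
combine 41, 48 → 89
combine 54, 89 → 143
The rarest symbols sit at the bottom; the longest codeword is 4 bits.

4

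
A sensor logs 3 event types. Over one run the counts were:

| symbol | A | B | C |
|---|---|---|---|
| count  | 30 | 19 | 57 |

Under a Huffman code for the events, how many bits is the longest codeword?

Merge the two lowest-weight nodes at each step:
B(19) + A(30) → 49
49 + C(57) → 106
The first pair merged (B, A) ends up deepest, at depth 2.

2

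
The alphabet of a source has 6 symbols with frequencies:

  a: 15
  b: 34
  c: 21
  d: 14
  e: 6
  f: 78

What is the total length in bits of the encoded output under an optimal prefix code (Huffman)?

Build the Huffman tree bottom-up:
combine e(6), d(14) → 20
combine a(15), 20 → 35
combine c(21), b(34) → 55
combine 35, 55 → 90
combine f(78), 90 → 168
Total encoded bits = sum of merged weights = 20 + 35 + 55 + 90 + 168 = 368.

368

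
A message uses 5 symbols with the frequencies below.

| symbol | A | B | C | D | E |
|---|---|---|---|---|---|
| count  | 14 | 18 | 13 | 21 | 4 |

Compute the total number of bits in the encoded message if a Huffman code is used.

Merge the two smallest weights repeatedly:
merge E(4) and C(13): 17
merge A(14) and 17: 31
merge B(18) and D(21): 39
merge 31 and 39: 70
The encoded length is the sum of every internal node's weight: 17 + 31 + 39 + 70 = 157 bits.

157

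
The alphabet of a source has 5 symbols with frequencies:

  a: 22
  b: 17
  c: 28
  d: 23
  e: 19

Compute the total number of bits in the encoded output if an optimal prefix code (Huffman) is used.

254

Build the Huffman tree bottom-up:
merge b(17) and e(19): 36
merge a(22) and d(23): 45
merge c(28) and 36: 64
merge 45 and 64: 109
The encoded length is the sum of every internal node's weight: 36 + 45 + 64 + 109 = 254 bits.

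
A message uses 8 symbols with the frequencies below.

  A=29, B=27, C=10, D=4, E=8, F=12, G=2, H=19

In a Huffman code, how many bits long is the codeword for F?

3

Huffman merges, smallest pair first:
G(2) + D(4) → 6
6 + E(8) → 14
C(10) + F(12) → 22
14 + H(19) → 33
22 + B(27) → 49
A(29) + 33 → 62
49 + 62 → 111
The subtree containing F is merged 3 times, so code length = 3.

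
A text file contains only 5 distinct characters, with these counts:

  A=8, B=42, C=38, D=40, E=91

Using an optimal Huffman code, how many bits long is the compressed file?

Build the Huffman tree bottom-up:
combine A(8), C(38) → 46
combine D(40), B(42) → 82
combine 46, 82 → 128
combine E(91), 128 → 219
Each symbol's bit-cost is frequency × depth; summing gives 475 bits (equivalently 46 + 82 + 128 + 219).

475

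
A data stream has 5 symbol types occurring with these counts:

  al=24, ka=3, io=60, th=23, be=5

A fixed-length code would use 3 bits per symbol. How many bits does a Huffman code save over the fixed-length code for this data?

136

Fixed-length: 3 bits × 115 symbols = 345 bits.
Huffman merges:
ka(3) + be(5) → 8
8 + th(23) → 31
al(24) + 31 → 55
55 + io(60) → 115
Huffman total = 8 + 31 + 55 + 115 = 209 bits.
Saving = 345 − 209 = 136 bits.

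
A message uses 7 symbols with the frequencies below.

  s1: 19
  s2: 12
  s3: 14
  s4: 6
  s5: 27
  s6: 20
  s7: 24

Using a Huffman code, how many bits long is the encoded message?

333

Merge the two smallest weights repeatedly:
combine s4(6), s2(12) → 18
combine s3(14), 18 → 32
combine s1(19), s6(20) → 39
combine s7(24), s5(27) → 51
combine 32, 39 → 71
combine 51, 71 → 122
The encoded length is the sum of every internal node's weight: 18 + 32 + 39 + 51 + 71 + 122 = 333 bits.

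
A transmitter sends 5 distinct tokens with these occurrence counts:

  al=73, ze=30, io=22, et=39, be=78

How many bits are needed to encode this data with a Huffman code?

Merge the two smallest weights repeatedly:
combine io(22), ze(30) → 52
combine et(39), 52 → 91
combine al(73), be(78) → 151
combine 91, 151 → 242
The encoded length is the sum of every internal node's weight: 52 + 91 + 151 + 242 = 536 bits.

536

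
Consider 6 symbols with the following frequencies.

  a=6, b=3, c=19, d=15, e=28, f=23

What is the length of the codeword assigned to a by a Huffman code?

Build the tree from the bottom:
b(3) + a(6) → 9
9 + d(15) → 24
c(19) + f(23) → 42
24 + e(28) → 52
42 + 52 → 94
a's leaf is at depth 4, giving a 4-bit codeword.

4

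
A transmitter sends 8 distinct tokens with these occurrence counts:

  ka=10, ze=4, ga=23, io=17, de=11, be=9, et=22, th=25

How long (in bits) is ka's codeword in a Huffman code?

Repeatedly merge the two smallest:
merge ze(4) and be(9): 13
merge ka(10) and de(11): 21
merge 13 and io(17): 30
merge 21 and et(22): 43
merge ga(23) and th(25): 48
merge 30 and 43: 73
merge 48 and 73: 121
ka sits 4 levels below the root, so its codeword is 4 bits.

4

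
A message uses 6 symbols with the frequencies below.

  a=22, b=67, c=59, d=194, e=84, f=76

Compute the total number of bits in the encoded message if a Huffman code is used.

Merge the two smallest weights repeatedly:
merge a(22) and c(59): 81
merge b(67) and f(76): 143
merge 81 and e(84): 165
merge 143 and 165: 308
merge d(194) and 308: 502
Each symbol's bit-cost is frequency × depth; summing gives 1199 bits (equivalently 81 + 143 + 165 + 308 + 502).

1199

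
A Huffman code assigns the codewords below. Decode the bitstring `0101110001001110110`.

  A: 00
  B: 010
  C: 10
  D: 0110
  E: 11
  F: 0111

BECACFD

Read left to right; each codeword is recognised as soon as it completes (prefix code):
  010→B | 11→E | 10→C | 00→A | 10→C | 0111→F | 0110→D
Decoded message: BECACFD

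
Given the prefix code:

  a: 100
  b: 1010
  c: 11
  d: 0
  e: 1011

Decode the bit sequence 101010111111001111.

beccddcc

Read left to right; each codeword is recognised as soon as it completes (prefix code):
  1010→b | 1011→e | 11→c | 11→c | 0→d | 0→d | 11→c | 11→c
Decoded message: beccddcc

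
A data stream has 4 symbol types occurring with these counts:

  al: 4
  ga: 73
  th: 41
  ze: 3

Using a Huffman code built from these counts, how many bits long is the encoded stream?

176

Merge the two smallest weights repeatedly:
merge ze(3) and al(4): 7
merge 7 and th(41): 48
merge 48 and ga(73): 121
Each symbol's bit-cost is frequency × depth; summing gives 176 bits (equivalently 7 + 48 + 121).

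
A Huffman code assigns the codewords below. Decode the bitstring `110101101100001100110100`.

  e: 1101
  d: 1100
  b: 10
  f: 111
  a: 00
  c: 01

ecbdadea

Read left to right; each codeword is recognised as soon as it completes (prefix code):
  1101→e | 01→c | 10→b | 1100→d | 00→a | 1100→d | 1101→e | 00→a
Decoded message: ecbdadea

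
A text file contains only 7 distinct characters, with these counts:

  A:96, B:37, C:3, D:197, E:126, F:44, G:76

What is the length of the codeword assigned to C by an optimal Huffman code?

Repeatedly merge the two smallest:
merge C(3) and B(37): 40
merge 40 and F(44): 84
merge G(76) and 84: 160
merge A(96) and E(126): 222
merge 160 and D(197): 357
merge 222 and 357: 579
C's leaf is at depth 5, giving a 5-bit codeword.

5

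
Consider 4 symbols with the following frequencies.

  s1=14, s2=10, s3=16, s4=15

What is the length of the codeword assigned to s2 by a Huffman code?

Huffman merges, smallest pair first:
s2(10) + s1(14) → 24
s4(15) + s3(16) → 31
24 + 31 → 55
The subtree containing s2 is merged 2 times, so code length = 2.

2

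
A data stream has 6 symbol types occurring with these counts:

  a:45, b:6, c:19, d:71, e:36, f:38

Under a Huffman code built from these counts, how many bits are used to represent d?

2

Build the tree from the bottom:
combine b(6), c(19) → 25
combine 25, e(36) → 61
combine f(38), a(45) → 83
combine 61, d(71) → 132
combine 83, 132 → 215
The subtree containing d is merged 2 times, so code length = 2.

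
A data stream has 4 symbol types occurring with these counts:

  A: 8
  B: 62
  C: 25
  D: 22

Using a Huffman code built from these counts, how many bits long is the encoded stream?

Merge the two smallest weights repeatedly:
merge A(8) and D(22): 30
merge C(25) and 30: 55
merge 55 and B(62): 117
The encoded length is the sum of every internal node's weight: 30 + 55 + 117 = 202 bits.

202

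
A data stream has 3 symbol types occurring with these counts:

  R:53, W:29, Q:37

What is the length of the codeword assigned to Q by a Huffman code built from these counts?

2

Repeatedly merge the two smallest:
merge W(29) and Q(37): 66
merge R(53) and 66: 119
Q sits 2 levels below the root, so its codeword is 2 bits.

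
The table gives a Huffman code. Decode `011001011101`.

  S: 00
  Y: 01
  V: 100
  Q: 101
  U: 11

Read left to right; each codeword is recognised as soon as it completes (prefix code):
  01→Y | 100→V | 101→Q | 11→U | 01→Y
Decoded message: YVQUY

YVQUY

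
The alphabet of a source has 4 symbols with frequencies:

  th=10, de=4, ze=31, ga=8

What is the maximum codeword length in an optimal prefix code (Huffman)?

Merge the two lowest-weight nodes at each step:
combine de(4), ga(8) → 12
combine th(10), 12 → 22
combine 22, ze(31) → 53
The first pair merged (de, ga) ends up deepest, at depth 3.

3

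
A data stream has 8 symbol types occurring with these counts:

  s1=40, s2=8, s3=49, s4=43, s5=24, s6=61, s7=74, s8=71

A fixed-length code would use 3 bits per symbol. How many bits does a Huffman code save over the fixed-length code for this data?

42

Fixed-length: 3 bits × 370 symbols = 1110 bits.
Huffman merges:
merge s2(8) and s5(24): 32
merge 32 and s1(40): 72
merge s4(43) and s3(49): 92
merge s6(61) and s8(71): 132
merge 72 and s7(74): 146
merge 92 and 132: 224
merge 146 and 224: 370
Huffman total = 32 + 72 + 92 + 132 + 146 + 224 + 370 = 1068 bits.
Saving = 1110 − 1068 = 42 bits.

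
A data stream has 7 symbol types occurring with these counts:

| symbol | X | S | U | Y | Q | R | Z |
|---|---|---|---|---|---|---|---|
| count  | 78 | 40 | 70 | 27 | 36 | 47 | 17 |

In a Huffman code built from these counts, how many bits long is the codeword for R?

Huffman merges, smallest pair first:
merge Z(17) and Y(27): 44
merge Q(36) and S(40): 76
merge 44 and R(47): 91
merge U(70) and 76: 146
merge X(78) and 91: 169
merge 146 and 169: 315
R's leaf is at depth 3, giving a 3-bit codeword.

3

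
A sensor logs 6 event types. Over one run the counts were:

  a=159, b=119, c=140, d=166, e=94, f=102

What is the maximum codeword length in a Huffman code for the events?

3

Merge the two lowest-weight nodes at each step:
e(94) + f(102) → 196
b(119) + c(140) → 259
a(159) + d(166) → 325
196 + 259 → 455
325 + 455 → 780
Maximum depth reached is 3.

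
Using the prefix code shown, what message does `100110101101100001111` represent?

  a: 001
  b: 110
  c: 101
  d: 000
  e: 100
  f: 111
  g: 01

Read left to right; each codeword is recognised as soon as it completes (prefix code):
  100→e | 110→b | 101→c | 101→c | 100→e | 001→a | 111→f
Decoded message: ebcceaf

ebcceaf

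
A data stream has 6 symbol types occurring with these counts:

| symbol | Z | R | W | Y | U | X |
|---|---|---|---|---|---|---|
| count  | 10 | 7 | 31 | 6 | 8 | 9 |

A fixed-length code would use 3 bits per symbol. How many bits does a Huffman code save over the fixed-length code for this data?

49

Fixed-length: 3 bits × 71 symbols = 213 bits.
Huffman merges:
merge Y(6) and R(7): 13
merge U(8) and X(9): 17
merge Z(10) and 13: 23
merge 17 and 23: 40
merge W(31) and 40: 71
Huffman total = 13 + 17 + 23 + 40 + 71 = 164 bits.
Saving = 213 − 164 = 49 bits.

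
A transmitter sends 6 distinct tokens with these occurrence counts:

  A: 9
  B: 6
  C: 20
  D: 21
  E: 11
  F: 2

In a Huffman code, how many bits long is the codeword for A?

Repeatedly merge the two smallest:
F(2) + B(6) → 8
8 + A(9) → 17
E(11) + 17 → 28
C(20) + D(21) → 41
28 + 41 → 69
A's leaf is at depth 3, giving a 3-bit codeword.

3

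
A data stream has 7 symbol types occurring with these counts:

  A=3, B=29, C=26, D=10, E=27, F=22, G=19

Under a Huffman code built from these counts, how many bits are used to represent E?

Huffman merges, smallest pair first:
combine A(3), D(10) → 13
combine 13, G(19) → 32
combine F(22), C(26) → 48
combine E(27), B(29) → 56
combine 32, 48 → 80
combine 56, 80 → 136
E's leaf is at depth 2, giving a 2-bit codeword.

2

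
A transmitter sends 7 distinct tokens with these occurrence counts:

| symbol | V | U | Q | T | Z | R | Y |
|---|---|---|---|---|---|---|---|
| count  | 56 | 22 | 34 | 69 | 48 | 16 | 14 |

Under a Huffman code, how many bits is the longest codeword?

Merge the two lowest-weight nodes at each step:
Y(14) + R(16) → 30
U(22) + 30 → 52
Q(34) + Z(48) → 82
52 + V(56) → 108
T(69) + 82 → 151
108 + 151 → 259
The rarest symbols sit at the bottom; the longest codeword is 4 bits.

4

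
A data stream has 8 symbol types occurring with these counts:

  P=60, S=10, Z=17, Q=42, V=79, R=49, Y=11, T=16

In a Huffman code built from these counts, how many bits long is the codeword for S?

Build the tree from the bottom:
merge S(10) and Y(11): 21
merge T(16) and Z(17): 33
merge 21 and 33: 54
merge Q(42) and R(49): 91
merge 54 and P(60): 114
merge V(79) and 91: 170
merge 114 and 170: 284
The subtree containing S is merged 4 times, so code length = 4.

4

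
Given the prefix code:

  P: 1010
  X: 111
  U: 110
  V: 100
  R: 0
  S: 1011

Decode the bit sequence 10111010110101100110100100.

SPUSRRUVV

Read left to right; each codeword is recognised as soon as it completes (prefix code):
  1011→S | 1010→P | 110→U | 1011→S | 0→R | 0→R | 110→U | 100→V | 100→V
Decoded message: SPUSRRUVV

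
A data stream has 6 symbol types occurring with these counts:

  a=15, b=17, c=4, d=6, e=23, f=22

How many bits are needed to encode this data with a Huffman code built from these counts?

209

Build the Huffman tree bottom-up:
combine c(4), d(6) → 10
combine 10, a(15) → 25
combine b(17), f(22) → 39
combine e(23), 25 → 48
combine 39, 48 → 87
Each symbol's bit-cost is frequency × depth; summing gives 209 bits (equivalently 10 + 25 + 39 + 48 + 87).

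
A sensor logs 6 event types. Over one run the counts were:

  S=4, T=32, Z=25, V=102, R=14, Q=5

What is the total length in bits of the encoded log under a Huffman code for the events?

342

Build the Huffman tree bottom-up:
S(4) + Q(5) → 9
9 + R(14) → 23
23 + Z(25) → 48
T(32) + 48 → 80
80 + V(102) → 182
Each symbol's bit-cost is frequency × depth; summing gives 342 bits (equivalently 9 + 23 + 48 + 80 + 182).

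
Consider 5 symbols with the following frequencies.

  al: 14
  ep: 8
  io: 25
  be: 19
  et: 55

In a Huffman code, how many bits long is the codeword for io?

2

Huffman merges, smallest pair first:
combine ep(8), al(14) → 22
combine be(19), 22 → 41
combine io(25), 41 → 66
combine et(55), 66 → 121
io sits 2 levels below the root, so its codeword is 2 bits.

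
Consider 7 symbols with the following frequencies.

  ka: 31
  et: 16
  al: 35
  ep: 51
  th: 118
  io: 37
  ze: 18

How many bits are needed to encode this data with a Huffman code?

Greedily combine the two least-frequent nodes:
combine et(16), ze(18) → 34
combine ka(31), 34 → 65
combine al(35), io(37) → 72
combine ep(51), 65 → 116
combine 72, 116 → 188
combine th(118), 188 → 306
Each symbol's bit-cost is frequency × depth; summing gives 781 bits (equivalently 34 + 65 + 72 + 116 + 188 + 306).

781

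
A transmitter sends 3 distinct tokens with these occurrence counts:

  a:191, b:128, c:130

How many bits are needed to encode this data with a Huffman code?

Build the Huffman tree bottom-up:
merge b(128) and c(130): 258
merge a(191) and 258: 449
The encoded length is the sum of every internal node's weight: 258 + 449 = 707 bits.

707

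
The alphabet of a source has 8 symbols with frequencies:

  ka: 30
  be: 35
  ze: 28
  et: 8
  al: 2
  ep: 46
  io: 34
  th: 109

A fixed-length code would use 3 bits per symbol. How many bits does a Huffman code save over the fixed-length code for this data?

107

Fixed-length: 3 bits × 292 symbols = 876 bits.
Huffman merges:
merge al(2) and et(8): 10
merge 10 and ze(28): 38
merge ka(30) and io(34): 64
merge be(35) and 38: 73
merge ep(46) and 64: 110
merge 73 and th(109): 182
merge 110 and 182: 292
Huffman total = 10 + 38 + 64 + 73 + 110 + 182 + 292 = 769 bits.
Saving = 876 − 769 = 107 bits.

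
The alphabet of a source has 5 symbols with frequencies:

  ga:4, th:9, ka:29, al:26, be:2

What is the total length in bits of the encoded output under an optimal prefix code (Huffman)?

132

Merge the two smallest weights repeatedly:
merge be(2) and ga(4): 6
merge 6 and th(9): 15
merge 15 and al(26): 41
merge ka(29) and 41: 70
The encoded length is the sum of every internal node's weight: 6 + 15 + 41 + 70 = 132 bits.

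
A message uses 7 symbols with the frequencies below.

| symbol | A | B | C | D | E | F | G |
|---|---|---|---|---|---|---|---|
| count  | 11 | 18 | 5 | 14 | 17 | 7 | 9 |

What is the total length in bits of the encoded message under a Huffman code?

220

Build the Huffman tree bottom-up:
combine C(5), F(7) → 12
combine G(9), A(11) → 20
combine 12, D(14) → 26
combine E(17), B(18) → 35
combine 20, 26 → 46
combine 35, 46 → 81
The encoded length is the sum of every internal node's weight: 12 + 20 + 26 + 35 + 46 + 81 = 220 bits.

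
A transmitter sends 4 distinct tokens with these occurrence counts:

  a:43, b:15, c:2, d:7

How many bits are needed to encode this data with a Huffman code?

Greedily combine the two least-frequent nodes:
combine c(2), d(7) → 9
combine 9, b(15) → 24
combine 24, a(43) → 67
The encoded length is the sum of every internal node's weight: 9 + 24 + 67 = 100 bits.

100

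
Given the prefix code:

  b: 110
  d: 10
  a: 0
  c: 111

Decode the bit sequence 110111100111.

Read left to right; each codeword is recognised as soon as it completes (prefix code):
  110→b | 111→c | 10→d | 0→a | 111→c
Decoded message: bcdac

bcdac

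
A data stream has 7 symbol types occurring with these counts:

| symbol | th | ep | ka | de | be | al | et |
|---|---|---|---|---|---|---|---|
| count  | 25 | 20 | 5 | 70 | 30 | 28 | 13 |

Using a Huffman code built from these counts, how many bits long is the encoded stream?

489

Build the Huffman tree bottom-up:
merge ka(5) and et(13): 18
merge 18 and ep(20): 38
merge th(25) and al(28): 53
merge be(30) and 38: 68
merge 53 and 68: 121
merge de(70) and 121: 191
Each symbol's bit-cost is frequency × depth; summing gives 489 bits (equivalently 18 + 38 + 53 + 68 + 121 + 191).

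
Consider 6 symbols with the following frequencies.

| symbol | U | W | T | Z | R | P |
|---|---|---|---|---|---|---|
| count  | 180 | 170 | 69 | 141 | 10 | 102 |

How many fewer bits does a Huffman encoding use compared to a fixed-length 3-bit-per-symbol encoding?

412

Fixed-length: 3 bits × 672 symbols = 2016 bits.
Huffman merges:
merge R(10) and T(69): 79
merge 79 and P(102): 181
merge Z(141) and W(170): 311
merge U(180) and 181: 361
merge 311 and 361: 672
Huffman total = 79 + 181 + 311 + 361 + 672 = 1604 bits.
Saving = 2016 − 1604 = 412 bits.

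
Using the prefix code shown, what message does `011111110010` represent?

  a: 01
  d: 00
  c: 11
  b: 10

Read left to right; each codeword is recognised as soon as it completes (prefix code):
  01→a | 11→c | 11→c | 11→c | 00→d | 10→b
Decoded message: acccdb

acccdb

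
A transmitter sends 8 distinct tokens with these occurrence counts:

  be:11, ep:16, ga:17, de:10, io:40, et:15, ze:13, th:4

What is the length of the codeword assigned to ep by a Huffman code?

Huffman merges, smallest pair first:
combine th(4), de(10) → 14
combine be(11), ze(13) → 24
combine 14, et(15) → 29
combine ep(16), ga(17) → 33
combine 24, 29 → 53
combine 33, io(40) → 73
combine 53, 73 → 126
ep sits 3 levels below the root, so its codeword is 3 bits.

3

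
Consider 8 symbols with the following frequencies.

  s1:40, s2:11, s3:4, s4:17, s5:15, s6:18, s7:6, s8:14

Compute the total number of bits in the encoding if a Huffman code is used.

Build the Huffman tree bottom-up:
s3(4) + s7(6) → 10
10 + s2(11) → 21
s8(14) + s5(15) → 29
s4(17) + s6(18) → 35
21 + 29 → 50
35 + s1(40) → 75
50 + 75 → 125
Total encoded bits = sum of merged weights = 10 + 21 + 29 + 35 + 50 + 75 + 125 = 345.

345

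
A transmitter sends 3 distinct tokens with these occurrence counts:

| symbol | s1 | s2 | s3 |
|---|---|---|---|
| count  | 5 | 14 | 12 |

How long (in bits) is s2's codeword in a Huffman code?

Huffman merges, smallest pair first:
combine s1(5), s3(12) → 17
combine s2(14), 17 → 31
s2 is merged only at the final step, so code length = 1.

1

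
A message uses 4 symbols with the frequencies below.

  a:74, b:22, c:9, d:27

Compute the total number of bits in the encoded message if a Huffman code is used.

Greedily combine the two least-frequent nodes:
combine c(9), b(22) → 31
combine d(27), 31 → 58
combine 58, a(74) → 132
Total encoded bits = sum of merged weights = 31 + 58 + 132 = 221.

221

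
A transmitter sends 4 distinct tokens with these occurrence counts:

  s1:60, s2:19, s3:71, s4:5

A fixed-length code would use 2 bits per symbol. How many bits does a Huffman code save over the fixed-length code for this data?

47

Fixed-length: 2 bits × 155 symbols = 310 bits.
Huffman merges:
s4(5) + s2(19) → 24
24 + s1(60) → 84
s3(71) + 84 → 155
Huffman total = 24 + 84 + 155 = 263 bits.
Saving = 310 − 263 = 47 bits.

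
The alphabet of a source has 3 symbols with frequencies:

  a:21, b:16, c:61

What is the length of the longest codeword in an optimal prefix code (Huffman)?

Merge the two lowest-weight nodes at each step:
combine b(16), a(21) → 37
combine 37, c(61) → 98
Maximum depth reached is 2.

2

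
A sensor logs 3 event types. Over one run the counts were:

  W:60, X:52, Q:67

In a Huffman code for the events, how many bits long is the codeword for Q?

Build the tree from the bottom:
combine X(52), W(60) → 112
combine Q(67), 112 → 179
Q is a child of the root — depth 1, so its codeword is a single bit.

1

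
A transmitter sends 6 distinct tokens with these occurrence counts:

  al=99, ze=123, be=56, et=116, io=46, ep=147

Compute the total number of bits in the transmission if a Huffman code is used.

1477

Merge the two smallest weights repeatedly:
combine io(46), be(56) → 102
combine al(99), 102 → 201
combine et(116), ze(123) → 239
combine ep(147), 201 → 348
combine 239, 348 → 587
Each symbol's bit-cost is frequency × depth; summing gives 1477 bits (equivalently 102 + 201 + 239 + 348 + 587).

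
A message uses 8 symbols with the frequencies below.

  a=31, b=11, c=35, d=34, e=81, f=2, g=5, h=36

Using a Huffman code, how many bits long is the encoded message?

Merge the two smallest weights repeatedly:
merge f(2) and g(5): 7
merge 7 and b(11): 18
merge 18 and a(31): 49
merge d(34) and c(35): 69
merge h(36) and 49: 85
merge 69 and e(81): 150
merge 85 and 150: 235
Each symbol's bit-cost is frequency × depth; summing gives 613 bits (equivalently 7 + 18 + 49 + 69 + 85 + 150 + 235).

613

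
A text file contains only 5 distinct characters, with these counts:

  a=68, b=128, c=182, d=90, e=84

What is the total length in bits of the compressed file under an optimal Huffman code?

1256

Build the Huffman tree bottom-up:
a(68) + e(84) → 152
d(90) + b(128) → 218
152 + c(182) → 334
218 + 334 → 552
Total encoded bits = sum of merged weights = 152 + 218 + 334 + 552 = 1256.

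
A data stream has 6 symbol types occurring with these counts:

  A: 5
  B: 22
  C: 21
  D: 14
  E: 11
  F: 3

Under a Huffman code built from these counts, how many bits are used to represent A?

Build the tree from the bottom:
F(3) + A(5) → 8
8 + E(11) → 19
D(14) + 19 → 33
C(21) + B(22) → 43
33 + 43 → 76
A's leaf is at depth 4, giving a 4-bit codeword.

4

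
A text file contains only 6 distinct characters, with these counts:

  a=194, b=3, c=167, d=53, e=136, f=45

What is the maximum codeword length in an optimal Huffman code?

Merge the two lowest-weight nodes at each step:
merge b(3) and f(45): 48
merge 48 and d(53): 101
merge 101 and e(136): 237
merge c(167) and a(194): 361
merge 237 and 361: 598
The first pair merged (b, f) ends up deepest, at depth 4.

4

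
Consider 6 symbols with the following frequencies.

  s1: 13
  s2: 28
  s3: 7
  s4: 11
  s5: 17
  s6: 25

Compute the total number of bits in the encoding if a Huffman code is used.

Merge the two smallest weights repeatedly:
combine s3(7), s4(11) → 18
combine s1(13), s5(17) → 30
combine 18, s6(25) → 43
combine s2(28), 30 → 58
combine 43, 58 → 101
Each symbol's bit-cost is frequency × depth; summing gives 250 bits (equivalently 18 + 30 + 43 + 58 + 101).

250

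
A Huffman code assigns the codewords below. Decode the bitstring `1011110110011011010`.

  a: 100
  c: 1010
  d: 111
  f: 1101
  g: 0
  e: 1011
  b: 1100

efafc

Read left to right; each codeword is recognised as soon as it completes (prefix code):
  1011→e | 1101→f | 100→a | 1101→f | 1010→c
Decoded message: efafc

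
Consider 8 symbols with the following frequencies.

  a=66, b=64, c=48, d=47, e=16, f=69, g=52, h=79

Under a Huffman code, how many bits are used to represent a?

3

Repeatedly merge the two smallest:
merge e(16) and d(47): 63
merge c(48) and g(52): 100
merge 63 and b(64): 127
merge a(66) and f(69): 135
merge h(79) and 100: 179
merge 127 and 135: 262
merge 179 and 262: 441
The subtree containing a is merged 3 times, so code length = 3.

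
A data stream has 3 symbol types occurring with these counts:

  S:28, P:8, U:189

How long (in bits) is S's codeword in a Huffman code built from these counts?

2

Huffman merges, smallest pair first:
merge P(8) and S(28): 36
merge 36 and U(189): 225
The subtree containing S is merged 2 times, so code length = 2.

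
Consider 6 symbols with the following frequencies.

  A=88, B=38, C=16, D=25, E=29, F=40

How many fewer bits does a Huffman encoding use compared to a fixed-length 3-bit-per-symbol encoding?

Fixed-length: 3 bits × 236 symbols = 708 bits.
Huffman merges:
merge C(16) and D(25): 41
merge E(29) and B(38): 67
merge F(40) and 41: 81
merge 67 and 81: 148
merge A(88) and 148: 236
Huffman total = 41 + 67 + 81 + 148 + 236 = 573 bits.
Saving = 708 − 573 = 135 bits.

135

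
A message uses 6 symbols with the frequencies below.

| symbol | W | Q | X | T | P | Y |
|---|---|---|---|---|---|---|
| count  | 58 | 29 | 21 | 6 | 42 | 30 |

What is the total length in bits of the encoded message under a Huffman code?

Merge the two smallest weights repeatedly:
T(6) + X(21) → 27
27 + Q(29) → 56
Y(30) + P(42) → 72
56 + W(58) → 114
72 + 114 → 186
Each symbol's bit-cost is frequency × depth; summing gives 455 bits (equivalently 27 + 56 + 72 + 114 + 186).

455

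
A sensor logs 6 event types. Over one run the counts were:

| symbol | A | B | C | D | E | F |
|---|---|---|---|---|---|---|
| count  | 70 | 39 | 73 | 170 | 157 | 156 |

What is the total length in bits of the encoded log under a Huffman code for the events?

1621

Build the Huffman tree bottom-up:
B(39) + A(70) → 109
C(73) + 109 → 182
F(156) + E(157) → 313
D(170) + 182 → 352
313 + 352 → 665
The encoded length is the sum of every internal node's weight: 109 + 182 + 313 + 352 + 665 = 1621 bits.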